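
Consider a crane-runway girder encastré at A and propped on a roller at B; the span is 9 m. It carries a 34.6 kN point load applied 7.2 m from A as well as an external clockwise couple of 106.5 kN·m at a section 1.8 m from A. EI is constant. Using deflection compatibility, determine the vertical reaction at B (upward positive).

R_B = 30.75 kN

Release the roller at B. Primary structure: cantilever fixed at A.
Free-end deflection of the primary structure under the applied loading (downward +):
  point load 34.6 at a = 7.2: Pa²(3L − a)/(6EI) = 5919/EI
  clockwise couple 106.5 at a = 1.8: M₀a(2L − a)/(2EI) = 1553/EI
  δ_0 = 7472/EI
Tip deflection under a unit load at B: L³/(3EI) = 243/EI.
The prop prevents deflection at B: R_B = δ_0/δ_{BB} = 7472/243 = 30.75 kN.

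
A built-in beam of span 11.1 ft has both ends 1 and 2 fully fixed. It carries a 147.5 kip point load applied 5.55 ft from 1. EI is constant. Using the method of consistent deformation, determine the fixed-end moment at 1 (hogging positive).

M_1 = 204.7 kip·ft

Release both end moments; the primary structure is a simply-supported span 12 with redundants M_1 and M_2.
End rotations of the released simple span under the applied load (×1/EI):
  at 1: point load 147.5 at a = 5.55: Pab(L + b)/(6LEI) = 1136/EI
  at 2: point load 147.5 at a = 5.55: Pab(L + a)/(6LEI) = 1136/EI
  θ_10 = 1136/EI,  θ_20 = 1136/EI
Flexibility coefficients: a unit moment at one end gives L/(3EI) there and L/(6EI) at the far end, so f₁₁ = f₂₂ = 3.7/EI and f₁₂ = f₂₁ = 1.85/EI.
Compatibility — zero rotation at each built-in end:
  3.7 M_1 + 1.85 M_2 = 1136
  1.85 M_1 + 3.7 M_2 = 1136
Solving the pair gives M_1 = 204.7 kip·ft and M_2 = 204.7 kip·ft (hogging).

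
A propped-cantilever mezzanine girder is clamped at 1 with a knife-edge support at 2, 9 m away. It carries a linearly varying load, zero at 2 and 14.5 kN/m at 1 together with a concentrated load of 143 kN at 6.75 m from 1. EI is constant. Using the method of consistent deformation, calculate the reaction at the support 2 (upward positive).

Release the roller at 2. Primary structure: cantilever fixed at 1.
Deflection at 2 on the released cantilever, summing each load's contribution:
  triangular load, peak 14.5 at the fixed end: w₀L⁴/(30EI) = 3171/EI
  point load 143 at a = 6.75: Pa²(3L − a)/(6EI) = 21990/EI
  δ_0 = 25161/EI
Flexibility coefficient — unit upward force at 2: δ_{22} = L³/(3EI) = 243/EI.
Compatibility at 2: δ_0 − R_2·δ_{22} = 0, so R_2 = 25161/243 = 103.5 kN.

R_2 = 103.5 kN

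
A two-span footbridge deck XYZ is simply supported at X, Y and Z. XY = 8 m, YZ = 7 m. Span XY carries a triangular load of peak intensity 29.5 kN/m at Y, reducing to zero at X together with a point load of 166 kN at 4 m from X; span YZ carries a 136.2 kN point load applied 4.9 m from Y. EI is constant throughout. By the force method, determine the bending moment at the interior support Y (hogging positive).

Take M_Y as the redundant. Released structure: two simple spans XY and YZ with a hinge at Y.
Discontinuity in slope at Y on the released structure — sum the simple-span end rotations:
  span XY: triangular load, peak 29.5: w₀L³/(45EI) = 335.6/EI
  span XY: point load 166 at a = 4: Pab(L + a)/(6LEI) = 664/EI
  span YZ: point load 136.2 at a = 4.9: Pab(L + b)/(6LEI) = 303.7/EI
  relative rotation θ_0 = (999.6 + 303.7)/EI = 1303/EI
A unit hogging moment at Y produces rotation L₁/(3EI) + L₂/(3EI) = 5/EI.
Compatibility: M_Y·(L₁+L₂)/(3EI) = θ_0, giving M_Y = 260.7 kN·m (hogging).

M_Y = 260.7 kN·m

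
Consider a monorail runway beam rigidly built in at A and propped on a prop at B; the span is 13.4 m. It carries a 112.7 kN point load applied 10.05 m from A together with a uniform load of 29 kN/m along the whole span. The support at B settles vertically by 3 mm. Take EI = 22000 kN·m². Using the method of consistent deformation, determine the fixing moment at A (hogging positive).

Choose R_B as the redundant. The primary structure is the cantilever fixed at A.
Downward deflection at the released point B due to the loads:
  point load 112.7 at a = 10.05: Pa²(3L − a)/(6EI) = 57199/EI
  UDL 29: wL⁴/(8EI) = 116877/EI
  δ_0 = 174076/EI
Tip deflection under a unit load at B: L³/(3EI) = 802/EI.
With EI = 22000 kN·m²: δ_0 = 7.9125 m and δ_{BB} = 0.036456 m/kN.
Compatibility — the beam at B must follow the support down by 0.003 m: δ_0 − R_B·δ_{BB} = 0.003, so R_B = (7.9125 − 0.003)/0.036456 = 217 kN.
Moment equilibrium about A: M_A = Σ(load moments about A) − R_B·L = 3736 − 217×13.4 = 829 kN·m.

M_A = 829 kN·m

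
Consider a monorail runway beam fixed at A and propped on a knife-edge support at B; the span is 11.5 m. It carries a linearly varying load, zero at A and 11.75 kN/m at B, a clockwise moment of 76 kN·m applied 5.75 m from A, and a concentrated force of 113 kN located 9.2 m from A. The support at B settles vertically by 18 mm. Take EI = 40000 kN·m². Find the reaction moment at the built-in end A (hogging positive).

Remove the prop at B; the released (primary) structure is a cantilever built in at A.
Free-end deflection of the primary structure under the applied loading (downward +):
  triangular load, peak 11.75 at the free end: 11w₀L⁴/(120EI) = 18838/EI
  clockwise couple 76 at a = 5.75: M₀a(2L − a)/(2EI) = 3769/EI
  point load 113 at a = 9.2: Pa²(3L − a)/(6EI) = 40330/EI
  δ_0 = 62937/EI
Tip deflection under a unit load at B: L³/(3EI) = 507/EI.
With EI = 40000 kN·m²: δ_0 = 1.5734 m and δ_{BB} = 0.012674 m/kN.
Compatibility — the beam at B must follow the support down by 0.018 m: δ_0 − R_B·δ_{BB} = 0.018, so R_B = (1.5734 − 0.018)/0.012674 = 122.7 kN.
Moment equilibrium about A: M_A = Σ(load moments about A) − R_B·L = 1634 − 122.7×11.5 = 222.2 kN·m.

M_A = 222.2 kN·m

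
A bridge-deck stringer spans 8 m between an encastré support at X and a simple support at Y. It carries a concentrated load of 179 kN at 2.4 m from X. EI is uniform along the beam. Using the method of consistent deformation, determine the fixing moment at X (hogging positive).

Release the roller at Y. Primary structure: cantilever fixed at X.
Free-end deflection of the primary structure under the applied loading (downward +):
  point load 179 at a = 2.4: Pa²(3L − a)/(6EI) = 3712/EI
Flexibility coefficient — unit upward force at Y: δ_{YY} = L³/(3EI) = 170.7/EI.
The prop prevents deflection at Y: R_Y = δ_0/δ_{YY} = 3712/170.7 = 21.75 kN.
Moment equilibrium about X: M_X = Σ(load moments about X) − R_Y·L = 429.6 − 21.75×8 = 255.6 kN·m.

M_X = 255.6 kN·m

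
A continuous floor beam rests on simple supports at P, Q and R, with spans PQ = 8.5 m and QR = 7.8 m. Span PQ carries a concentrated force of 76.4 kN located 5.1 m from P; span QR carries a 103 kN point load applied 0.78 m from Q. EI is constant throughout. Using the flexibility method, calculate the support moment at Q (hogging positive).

Take M_Q as the redundant. Released structure: two simple spans PQ and QR with a hinge at Q.
Rotations at Q on the released spans (each span's end-slope, ×1/EI):
  span PQ: point load 76.4 at a = 5.1: Pab(L + a)/(6LEI) = 353.3/EI
  span QR: point load 103 at a = 0.78: Pab(L + b)/(6LEI) = 178.6/EI
  relative rotation θ_0 = (353.3 + 178.6)/EI = 531.9/EI
A unit hogging moment at Q produces rotation L₁/(3EI) + L₂/(3EI) = 5.433/EI.
Slope continuity at Q: θ_0 = M_Q·5.433/EI, so M_Q = 531.9/5.433 = 97.89 kN·m (hogging).

M_Q = 97.89 kN·m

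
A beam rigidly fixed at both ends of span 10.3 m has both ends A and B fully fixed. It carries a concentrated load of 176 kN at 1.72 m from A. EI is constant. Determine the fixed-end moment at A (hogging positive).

Take the two fixed-end moments M_A, M_B as redundants; the released structure is the simple span AB.
On the primary (simply-supported) span, the end slopes from the loading are:
  at A: point load 176 at a = 1.72: Pab(L + b)/(6LEI) = 793.5/EI
  at B: point load 176 at a = 1.72: Pab(L + a)/(6LEI) = 505.2/EI
  θ_A0 = 793.5/EI,  θ_B0 = 505.2/EI
Flexibility coefficients: a unit moment at one end gives L/(3EI) there and L/(6EI) at the far end, so f₁₁ = f₂₂ = 3.433/EI and f₁₂ = f₂₁ = 1.717/EI.
Compatibility — zero rotation at each built-in end:
  3.433 M_A + 1.717 M_B = 793.5
  1.717 M_A + 3.433 M_B = 505.2
Solving the pair gives M_A = 210.1 kN·m and M_B = 42.11 kN·m (hogging).

M_A = 210.1 kN·m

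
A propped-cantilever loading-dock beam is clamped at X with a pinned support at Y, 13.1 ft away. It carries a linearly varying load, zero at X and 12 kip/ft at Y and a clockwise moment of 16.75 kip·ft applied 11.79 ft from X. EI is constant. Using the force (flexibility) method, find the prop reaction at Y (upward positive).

R_Y = 45.13 kip

Remove the prop at Y; the released (primary) structure is a cantilever built in at X.
Deflection at Y on the released cantilever, summing each load's contribution:
  triangular load, peak 12 at the free end: 11w₀L⁴/(120EI) = 32395/EI
  clockwise couple 16.75 at a = 11.79: M₀a(2L − a)/(2EI) = 1423/EI
  δ_0 = 33818/EI
Flexibility coefficient — unit upward force at Y: δ_{YY} = L³/(3EI) = 749.4/EI.
Compatibility at Y: δ_0 − R_Y·δ_{YY} = 0, so R_Y = 33818/749.4 = 45.13 kip.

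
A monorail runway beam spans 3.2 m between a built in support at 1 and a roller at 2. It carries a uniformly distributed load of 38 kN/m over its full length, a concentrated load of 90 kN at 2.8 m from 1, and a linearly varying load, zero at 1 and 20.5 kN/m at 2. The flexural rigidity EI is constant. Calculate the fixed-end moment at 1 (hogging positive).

M_1 = 78.6 kN·m

Choose R_2 as the redundant. The primary structure is the cantilever fixed at 1.
Downward deflection at the released point 2 due to the loads:
  UDL 38: wL⁴/(8EI) = 498.1/EI
  point load 90 at a = 2.8: Pa²(3L − a)/(6EI) = 799.7/EI
  triangular load, peak 20.5 at the free end: 11w₀L⁴/(120EI) = 197/EI
  δ_0 = 1495/EI
Flexibility coefficient — unit upward force at 2: δ_{22} = L³/(3EI) = 10.92/EI.
Compatibility at 2: δ_0 − R_2·δ_{22} = 0, so R_2 = 1495/10.92 = 136.9 kN.
Moment equilibrium about 1: M_1 = Σ(load moments about 1) − R_2·L = 516.5 − 136.9×3.2 = 78.6 kN·m.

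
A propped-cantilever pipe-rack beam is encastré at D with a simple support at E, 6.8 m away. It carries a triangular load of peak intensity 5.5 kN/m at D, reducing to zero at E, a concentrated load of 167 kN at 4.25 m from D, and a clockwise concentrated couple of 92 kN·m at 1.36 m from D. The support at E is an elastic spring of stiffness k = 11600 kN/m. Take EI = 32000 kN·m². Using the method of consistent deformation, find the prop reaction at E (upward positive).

R_E = 86.24 kN

Release the roller at E. Primary structure: cantilever fixed at D.
Primary-structure tip deflection at E by superposition:
  triangular load, peak 5.5 at the fixed end: w₀L⁴/(30EI) = 392/EI
  point load 167 at a = 4.25: Pa²(3L − a)/(6EI) = 8119/EI
  clockwise couple 92 at a = 1.36: M₀a(2L − a)/(2EI) = 765.7/EI
  δ_0 = 9277/EI
Flexibility coefficient — unit upward force at E: δ_{EE} = L³/(3EI) = 104.8/EI.
With EI = 32000 kN·m²: δ_0 = 0.28991 m and δ_{EE} = 0.003275 m/kN.
Compatibility — the spring shortens by R_E/k under the reaction it provides: δ_0 − R_E·δ_{EE} = R_E/k. With 1/k = 0.000086 m/kN, R_E = δ_0 / (δ_{EE} + 1/k) = 0.28991 / (0.003275 + 0.000086) = 86.24 kN.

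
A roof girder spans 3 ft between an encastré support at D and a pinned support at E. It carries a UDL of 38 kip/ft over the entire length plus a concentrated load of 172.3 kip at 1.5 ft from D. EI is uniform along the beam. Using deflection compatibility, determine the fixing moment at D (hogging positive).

M_D = 139.7 kip·ft

Take the reaction at E as the redundant and release it; the primary structure is a cantilever fixed at D.
Deflection at E on the released cantilever, summing each load's contribution:
  UDL 38: wL⁴/(8EI) = 384.8/EI
  point load 172.3 at a = 1.5: Pa²(3L − a)/(6EI) = 484.6/EI
  δ_0 = 869.3/EI
Flexibility coefficient — unit upward force at E: δ_{EE} = L³/(3EI) = 9/EI.
The prop prevents deflection at E: R_E = δ_0/δ_{EE} = 869.3/9 = 96.59 kip.
Moment equilibrium about D: M_D = Σ(load moments about D) − R_E·L = 429.4 − 96.59×3 = 139.7 kip·ft.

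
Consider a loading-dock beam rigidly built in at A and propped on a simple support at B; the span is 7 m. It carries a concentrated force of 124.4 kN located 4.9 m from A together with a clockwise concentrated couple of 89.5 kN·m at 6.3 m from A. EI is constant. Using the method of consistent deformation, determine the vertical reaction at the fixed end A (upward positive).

Remove the prop at B; the released (primary) structure is a cantilever built in at A.
Downward deflection at the released point B due to the loads:
  point load 124.4 at a = 4.9: Pa²(3L − a)/(6EI) = 8015/EI
  clockwise couple 89.5 at a = 6.3: M₀a(2L − a)/(2EI) = 2171/EI
  δ_0 = 10186/EI
Tip deflection under a unit load at B: L³/(3EI) = 114.3/EI.
The prop prevents deflection at B: R_B = δ_0/δ_{BB} = 10186/114.3 = 89.09 kN.
Vertical equilibrium: R_A = ΣP − R_B = 124.4 − 89.09 = 35.31 kN.

R_A = 35.31 kN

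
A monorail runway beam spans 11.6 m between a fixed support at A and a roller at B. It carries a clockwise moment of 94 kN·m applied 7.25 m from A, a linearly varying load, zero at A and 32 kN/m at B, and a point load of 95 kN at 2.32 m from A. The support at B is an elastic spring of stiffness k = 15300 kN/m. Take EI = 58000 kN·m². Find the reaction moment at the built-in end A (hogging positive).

Choose R_B as the redundant. The primary structure is the cantilever fixed at A.
Free-end deflection of the primary structure under the applied loading (downward +):
  clockwise couple 94 at a = 7.25: M₀a(2L − a)/(2EI) = 5435/EI
  triangular load, peak 32 at the free end: 11w₀L⁴/(120EI) = 53112/EI
  point load 95 at a = 2.32: Pa²(3L − a)/(6EI) = 2768/EI
  δ_0 = 61315/EI
Tip deflection under a unit load at B: L³/(3EI) = 520.3/EI.
With EI = 58000 kN·m²: δ_0 = 1.0572 m and δ_{BB} = 0.008971 m/kN.
Compatibility — the spring shortens by R_B/k under the reaction it provides: δ_0 − R_B·δ_{BB} = R_B/k. With 1/k = 0.000065 m/kN, R_B = δ_0 / (δ_{BB} + 1/k) = 1.0572 / (0.008971 + 0.000065) = 117 kN.
Moment equilibrium about A: M_A = Σ(load moments about A) − R_B·L = 1750 − 117×11.6 = 392.6 kN·m.

M_A = 392.6 kN·m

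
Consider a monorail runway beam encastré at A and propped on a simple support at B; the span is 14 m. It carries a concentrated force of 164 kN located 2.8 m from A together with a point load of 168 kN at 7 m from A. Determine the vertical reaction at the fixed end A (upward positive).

R_A = 270.3 kN

Take the reaction at B as the redundant and release it; the primary structure is a cantilever fixed at A.
Free-end deflection of the primary structure under the applied loading (downward +):
  point load 164 at a = 2.8: Pa²(3L − a)/(6EI) = 8400/EI
  point load 168 at a = 7: Pa²(3L − a)/(6EI) = 48020/EI
  δ_0 = 56420/EI
Flexibility coefficient — unit upward force at B: δ_{BB} = L³/(3EI) = 914.7/EI.
Compatibility at B: δ_0 − R_B·δ_{BB} = 0, so R_B = 56420/914.7 = 61.68 kN.
Vertical equilibrium: R_A = ΣP − R_B = 332 − 61.68 = 270.3 kN.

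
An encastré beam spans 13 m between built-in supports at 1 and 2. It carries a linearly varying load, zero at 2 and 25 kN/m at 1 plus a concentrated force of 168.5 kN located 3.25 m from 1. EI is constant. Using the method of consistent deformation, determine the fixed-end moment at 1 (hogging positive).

Take the two fixed-end moments M_1, M_2 as redundants; the released structure is the simple span 12.
Simple-span end rotations at 1 and 2 under the given loads:
  at 1: triangular load, peak 25: w₀L³/(45EI) = 1221/EI
  at 2: triangular load, peak 25: 7w₀L³/(360EI) = 1068/EI
  at 1: point load 168.5 at a = 3.25: Pab(L + b)/(6LEI) = 1557/EI
  at 2: point load 168.5 at a = 3.25: Pab(L + a)/(6LEI) = 1112/EI
  θ_10 = 2778/EI,  θ_20 = 2180/EI
Flexibility coefficients: a unit moment at one end gives L/(3EI) there and L/(6EI) at the far end, so f₁₁ = f₂₂ = 4.333/EI and f₁₂ = f₂₁ = 2.167/EI.
Compatibility — zero rotation at each built-in end:
  4.333 M_1 + 2.167 M_2 = 2778
  2.167 M_1 + 4.333 M_2 = 2180
Solving the pair gives M_1 = 519.3 kN·m and M_2 = 243.5 kN·m (hogging).

M_1 = 519.3 kN·m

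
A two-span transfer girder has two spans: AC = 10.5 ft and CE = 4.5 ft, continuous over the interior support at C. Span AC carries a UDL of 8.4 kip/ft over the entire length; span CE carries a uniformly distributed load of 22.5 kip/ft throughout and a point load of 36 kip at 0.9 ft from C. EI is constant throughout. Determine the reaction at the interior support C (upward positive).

Take M_C as the redundant. Released structure: two simple spans AC and CE with a hinge at C.
End slopes at the hinge C, treating each span as simply supported:
  span AC: UDL 8.4: wL³/(24EI) = 405.2/EI
  span CE: UDL 22.5: wL³/(24EI) = 85.43/EI
  span CE: point load 36 at a = 0.9: Pab(L + b)/(6LEI) = 34.99/EI
  relative rotation θ_0 = (405.2 + 120.4)/EI = 525.6/EI
A unit hogging moment at C produces rotation L₁/(3EI) + L₂/(3EI) = 5/EI.
Compatibility: M_C·(L₁+L₂)/(3EI) = θ_0, giving M_C = 105.1 kip·ft (hogging).
Span AC, ΣM about A with M_C applied at C: R_C^{AC}·10.5 = 463.1 + 105.1, so R_C^{AC} = 54.11 kip and R_A = 88.2 − 54.11 = 34.09 kip.
Span CE, ΣM about E: R_C^{CE}·4.5 = 357.4 + 105.1, so R_C^{CE} = 102.8 kip and R_E = 137.2 − 102.8 = 34.47 kip.
R_C = 54.11 + 102.8 = 156.9 kip.

R_C = 156.9 kip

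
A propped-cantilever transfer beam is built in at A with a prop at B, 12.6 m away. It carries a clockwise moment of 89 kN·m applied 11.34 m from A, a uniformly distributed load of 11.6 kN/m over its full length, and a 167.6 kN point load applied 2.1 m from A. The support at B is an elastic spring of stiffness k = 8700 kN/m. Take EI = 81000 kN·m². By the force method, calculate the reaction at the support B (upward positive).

R_B = 70.9 kN

Choose R_B as the redundant. The primary structure is the cantilever fixed at A.
Deflection at B on the released cantilever, summing each load's contribution:
  clockwise couple 89 at a = 11.34: M₀a(2L − a)/(2EI) = 6994/EI
  UDL 11.6: wL⁴/(8EI) = 36547/EI
  point load 167.6 at a = 2.1: Pa²(3L − a)/(6EI) = 4398/EI
  δ_0 = 47939/EI
Flexibility coefficient — unit upward force at B: δ_{BB} = L³/(3EI) = 666.8/EI.
With EI = 81000 kN·m²: δ_0 = 0.59184 m and δ_{BB} = 0.008232 m/kN.
Compatibility — the spring shortens by R_B/k under the reaction it provides: δ_0 − R_B·δ_{BB} = R_B/k. With 1/k = 0.000115 m/kN, R_B = δ_0 / (δ_{BB} + 1/k) = 0.59184 / (0.008232 + 0.000115) = 70.9 kN.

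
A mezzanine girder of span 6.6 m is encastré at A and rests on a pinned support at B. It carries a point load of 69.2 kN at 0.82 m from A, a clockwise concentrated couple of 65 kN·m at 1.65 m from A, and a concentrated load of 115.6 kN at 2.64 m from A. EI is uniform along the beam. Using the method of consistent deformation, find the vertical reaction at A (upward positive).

R_A = 152.8 kN

Take the reaction at B as the redundant and release it; the primary structure is a cantilever fixed at A.
Deflection at B on the released cantilever, summing each load's contribution:
  point load 69.2 at a = 0.82: Pa²(3L − a)/(6EI) = 147.2/EI
  clockwise couple 65 at a = 1.65: M₀a(2L − a)/(2EI) = 619.4/EI
  point load 115.6 at a = 2.64: Pa²(3L − a)/(6EI) = 2304/EI
  δ_0 = 3071/EI
Tip deflection under a unit load at B: L³/(3EI) = 95.83/EI.
The prop prevents deflection at B: R_B = δ_0/δ_{BB} = 3071/95.83 = 32.04 kN.
Vertical equilibrium: R_A = ΣP − R_B = 184.8 − 32.04 = 152.8 kN.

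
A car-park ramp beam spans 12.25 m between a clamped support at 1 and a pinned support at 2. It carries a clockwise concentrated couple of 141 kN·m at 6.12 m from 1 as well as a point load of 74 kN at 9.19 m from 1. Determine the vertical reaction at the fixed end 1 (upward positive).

R_1 = 14.21 kN

Remove the prop at 2; the released (primary) structure is a cantilever built in at 1.
Deflection at 2 on the released cantilever, summing each load's contribution:
  clockwise couple 141 at a = 6.12: M₀a(2L − a)/(2EI) = 7930/EI
  point load 74 at a = 9.19: Pa²(3L − a)/(6EI) = 28707/EI
  δ_0 = 36637/EI
Flexibility coefficient — unit upward force at 2: δ_{22} = L³/(3EI) = 612.8/EI.
Compatibility at 2: δ_0 − R_2·δ_{22} = 0, so R_2 = 36637/612.8 = 59.79 kN.
Vertical equilibrium: R_1 = ΣP − R_2 = 74 − 59.79 = 14.21 kN.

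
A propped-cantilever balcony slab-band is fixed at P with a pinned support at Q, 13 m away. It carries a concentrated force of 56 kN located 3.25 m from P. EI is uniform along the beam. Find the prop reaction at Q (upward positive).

Remove the prop at Q; the released (primary) structure is a cantilever built in at P.
Free-end deflection of the primary structure under the applied loading (downward +):
  point load 56 at a = 3.25: Pa²(3L − a)/(6EI) = 3524/EI
Tip deflection under a unit load at Q: L³/(3EI) = 732.3/EI.
Compatibility at Q: δ_0 − R_Q·δ_{QQ} = 0, so R_Q = 3524/732.3 = 4.812 kN.

R_Q = 4.812 kN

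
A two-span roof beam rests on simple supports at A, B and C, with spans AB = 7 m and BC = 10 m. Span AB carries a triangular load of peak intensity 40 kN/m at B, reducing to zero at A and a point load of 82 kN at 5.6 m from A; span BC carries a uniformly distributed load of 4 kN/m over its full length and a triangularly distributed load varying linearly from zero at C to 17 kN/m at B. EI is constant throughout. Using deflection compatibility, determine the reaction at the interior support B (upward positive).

R_B = 280.3 kN

Insert a hinge at B; M_B is the redundant, and each span becomes simply supported.
Discontinuity in slope at B on the released structure — sum the simple-span end rotations:
  span AB: triangular load, peak 40: w₀L³/(45EI) = 304.9/EI
  span AB: point load 82 at a = 5.6: Pab(L + a)/(6LEI) = 192.9/EI
  span BC: UDL 4: wL³/(24EI) = 166.7/EI
  span BC: triangular load, peak 17: w₀L³/(45EI) = 377.8/EI
  relative rotation θ_0 = (497.8 + 544.4)/EI = 1042/EI
A unit hogging moment at B produces rotation L₁/(3EI) + L₂/(3EI) = 5.667/EI.
Slope continuity at B: θ_0 = M_B·5.667/EI, so M_B = 1042/5.667 = 183.9 kN·m (hogging).
Span AB, ΣM about A with M_B applied at B: R_B^{AB}·7 = 1113 + 183.9, so R_B^{AB} = 185.2 kN and R_A = 222 − 185.2 = 36.79 kN.
Span BC, ΣM about C: R_B^{BC}·10 = 766.7 + 183.9, so R_B^{BC} = 95.06 kN and R_C = 125 − 95.06 = 29.94 kN.
R_B = 185.2 + 95.06 = 280.3 kN.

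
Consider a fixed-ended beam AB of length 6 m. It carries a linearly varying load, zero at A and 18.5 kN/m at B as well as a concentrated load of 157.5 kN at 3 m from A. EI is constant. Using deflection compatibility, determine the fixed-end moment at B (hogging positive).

Take the two fixed-end moments M_A, M_B as redundants; the released structure is the simple span AB.
On the primary (simply-supported) span, the end slopes from the loading are:
  at A: triangular load, peak 18.5: 7w₀L³/(360EI) = 77.7/EI
  at B: triangular load, peak 18.5: w₀L³/(45EI) = 88.8/EI
  at A: point load 157.5 at a = 3: Pab(L + b)/(6LEI) = 354.4/EI
  at B: point load 157.5 at a = 3: Pab(L + a)/(6LEI) = 354.4/EI
  θ_A0 = 432.1/EI,  θ_B0 = 443.2/EI
Flexibility coefficients: a unit moment at one end gives L/(3EI) there and L/(6EI) at the far end, so f₁₁ = f₂₂ = 2/EI and f₁₂ = f₂₁ = 1/EI.
Compatibility — zero rotation at each built-in end:
  2 M_A + 1 M_B = 432.1
  1 M_A + 2 M_B = 443.2
Solving the pair gives M_A = 140.3 kN·m and M_B = 151.4 kN·m (hogging).

M_B = 151.4 kN·m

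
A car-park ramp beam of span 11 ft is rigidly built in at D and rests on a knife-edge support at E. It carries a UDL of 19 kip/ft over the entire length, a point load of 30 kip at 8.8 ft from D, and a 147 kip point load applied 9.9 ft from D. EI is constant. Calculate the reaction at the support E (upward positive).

R_E = 224.5 kip

Choose R_E as the redundant. The primary structure is the cantilever fixed at D.
Primary-structure tip deflection at E by superposition:
  UDL 19: wL⁴/(8EI) = 34772/EI
  point load 30 at a = 8.8: Pa²(3L − a)/(6EI) = 9370/EI
  point load 147 at a = 9.9: Pa²(3L − a)/(6EI) = 55469/EI
  δ_0 = 99611/EI
Tip deflection under a unit load at E: L³/(3EI) = 443.7/EI.
Compatibility at E: δ_0 − R_E·δ_{EE} = 0, so R_E = 99611/443.7 = 224.5 kip.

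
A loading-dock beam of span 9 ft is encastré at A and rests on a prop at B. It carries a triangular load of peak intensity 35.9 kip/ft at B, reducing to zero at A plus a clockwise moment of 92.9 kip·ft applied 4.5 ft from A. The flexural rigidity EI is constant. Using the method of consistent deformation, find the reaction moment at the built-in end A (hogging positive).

Remove the prop at B; the released (primary) structure is a cantilever built in at A.
Free-end deflection of the primary structure under the applied loading (downward +):
  triangular load, peak 35.9 at the free end: 11w₀L⁴/(120EI) = 21591/EI
  clockwise couple 92.9 at a = 4.5: M₀a(2L − a)/(2EI) = 2822/EI
  δ_0 = 24413/EI
Tip deflection under a unit load at B: L³/(3EI) = 243/EI.
Compatibility at B: δ_0 − R_B·δ_{BB} = 0, so R_B = 24413/243 = 100.5 kip.
Moment equilibrium about A: M_A = Σ(load moments about A) − R_B·L = 1062 − 100.5×9 = 158 kip·ft.

M_A = 158 kip·ft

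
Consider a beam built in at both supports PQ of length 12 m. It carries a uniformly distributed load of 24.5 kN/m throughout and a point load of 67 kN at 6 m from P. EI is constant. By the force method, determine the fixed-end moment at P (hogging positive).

Take the two fixed-end moments M_P, M_Q as redundants; the released structure is the simple span PQ.
End rotations of the released simple span under the applied load (×1/EI):
  at P: UDL 24.5: wL³/(24EI) = 1764/EI
  at Q: UDL 24.5: wL³/(24EI) = 1764/EI
  at P: point load 67 at a = 6: Pab(L + b)/(6LEI) = 603/EI
  at Q: point load 67 at a = 6: Pab(L + a)/(6LEI) = 603/EI
  θ_P0 = 2367/EI,  θ_Q0 = 2367/EI
Flexibility coefficients: a unit moment at one end gives L/(3EI) there and L/(6EI) at the far end, so f₁₁ = f₂₂ = 4/EI and f₁₂ = f₂₁ = 2/EI.
Compatibility — zero rotation at each built-in end:
  4 M_P + 2 M_Q = 2367
  2 M_P + 4 M_Q = 2367
Solving the pair gives M_P = 394.5 kN·m and M_Q = 394.5 kN·m (hogging).

M_P = 394.5 kN·m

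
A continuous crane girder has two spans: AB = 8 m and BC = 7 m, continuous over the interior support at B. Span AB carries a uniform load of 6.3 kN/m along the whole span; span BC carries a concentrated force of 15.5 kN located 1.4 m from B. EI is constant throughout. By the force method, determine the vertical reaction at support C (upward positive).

R_C = -1.782 kN

Release continuity at B by inserting a hinge; the redundant is the internal moment M_B. The primary structure is two simply-supported spans AB and BC.
Discontinuity in slope at B on the released structure — sum the simple-span end rotations:
  span AB: UDL 6.3: wL³/(24EI) = 134.4/EI
  span BC: point load 15.5 at a = 1.4: Pab(L + b)/(6LEI) = 36.46/EI
  relative rotation θ_0 = (134.4 + 36.46)/EI = 170.9/EI
A unit hogging moment at B produces rotation L₁/(3EI) + L₂/(3EI) = 5/EI.
Slope continuity at B: θ_0 = M_B·5/EI, so M_B = 170.9/5 = 34.17 kN·m (hogging).
Span BC, ΣM about C: R_B^{BC}·7 = 86.8 + 34.17, so R_B^{BC} = 17.28 kN and R_C = 15.5 − 17.28 = -1.782 kN.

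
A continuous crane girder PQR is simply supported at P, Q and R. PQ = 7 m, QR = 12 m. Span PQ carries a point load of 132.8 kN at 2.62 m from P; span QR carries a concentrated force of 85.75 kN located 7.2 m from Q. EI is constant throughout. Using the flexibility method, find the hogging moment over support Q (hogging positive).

M_Q = 164.3 kN·m

Release continuity at Q by inserting a hinge; the redundant is the internal moment M_Q. The primary structure is two simply-supported spans PQ and QR.
End slopes at the hinge Q, treating each span as simply supported:
  span PQ: point load 132.8 at a = 2.62: Pab(L + a)/(6LEI) = 349.1/EI
  span QR: point load 85.75 at a = 7.2: Pab(L + b)/(6LEI) = 691.5/EI
  relative rotation θ_0 = (349.1 + 691.5)/EI = 1041/EI
A unit hogging moment at Q produces rotation L₁/(3EI) + L₂/(3EI) = 6.333/EI.
Slope continuity at Q: θ_0 = M_Q·6.333/EI, so M_Q = 1041/6.333 = 164.3 kN·m (hogging).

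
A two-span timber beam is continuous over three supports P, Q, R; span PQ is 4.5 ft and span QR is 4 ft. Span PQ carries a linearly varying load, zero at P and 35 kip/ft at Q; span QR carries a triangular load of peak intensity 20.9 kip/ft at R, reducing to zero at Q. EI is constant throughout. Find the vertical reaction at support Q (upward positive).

R_Q = 82.58 kip

Release continuity at Q by inserting a hinge; the redundant is the internal moment M_Q. The primary structure is two simply-supported spans PQ and QR.
End slopes at the hinge Q, treating each span as simply supported:
  span PQ: triangular load, peak 35: w₀L³/(45EI) = 70.88/EI
  span QR: triangular load, peak 20.9: 7w₀L³/(360EI) = 26.01/EI
  relative rotation θ_0 = (70.88 + 26.01)/EI = 96.88/EI
A unit hogging moment at Q produces rotation L₁/(3EI) + L₂/(3EI) = 2.833/EI.
Slope continuity at Q: θ_0 = M_Q·2.833/EI, so M_Q = 96.88/2.833 = 34.19 kip·ft (hogging).
Span PQ, ΣM about P with M_Q applied at Q: R_Q^{PQ}·4.5 = 236.2 + 34.19, so R_Q^{PQ} = 60.1 kip and R_P = 78.75 − 60.1 = 18.65 kip.
Span QR, ΣM about R: R_Q^{QR}·4 = 55.73 + 34.19, so R_Q^{QR} = 22.48 kip and R_R = 41.8 − 22.48 = 19.32 kip.
R_Q = 60.1 + 22.48 = 82.58 kip.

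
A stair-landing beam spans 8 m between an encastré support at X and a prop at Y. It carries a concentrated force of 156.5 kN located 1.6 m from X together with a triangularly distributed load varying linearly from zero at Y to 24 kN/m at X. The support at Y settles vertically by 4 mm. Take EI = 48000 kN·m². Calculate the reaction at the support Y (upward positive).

R_Y = 26.84 kN

Remove the prop at Y; the released (primary) structure is a cantilever built in at X.
Free-end deflection of the primary structure under the applied loading (downward +):
  point load 156.5 at a = 1.6: Pa²(3L − a)/(6EI) = 1496/EI
  triangular load, peak 24 at the fixed end: w₀L⁴/(30EI) = 3277/EI
  δ_0 = 4773/EI
Flexibility coefficient — unit upward force at Y: δ_{YY} = L³/(3EI) = 170.7/EI.
With EI = 48000 kN·m²: δ_0 = 0.099428 m and δ_{YY} = 0.003556 m/kN.
Compatibility — the beam at Y must follow the support down by 0.004 m: δ_0 − R_Y·δ_{YY} = 0.004, so R_Y = (0.099428 − 0.004)/0.003556 = 26.84 kN.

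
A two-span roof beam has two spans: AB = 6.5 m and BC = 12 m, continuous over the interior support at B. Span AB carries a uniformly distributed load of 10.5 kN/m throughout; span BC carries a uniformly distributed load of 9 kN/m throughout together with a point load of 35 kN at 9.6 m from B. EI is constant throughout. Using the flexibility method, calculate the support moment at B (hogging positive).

M_B = 150.7 kN·m

Insert a hinge at B; M_B is the redundant, and each span becomes simply supported.
End slopes at the hinge B, treating each span as simply supported:
  span AB: UDL 10.5: wL³/(24EI) = 120.1/EI
  span BC: UDL 9: wL³/(24EI) = 648/EI
  span BC: point load 35 at a = 9.6: Pab(L + b)/(6LEI) = 161.3/EI
  relative rotation θ_0 = (120.1 + 809.3)/EI = 929.4/EI
A unit hogging moment at B produces rotation L₁/(3EI) + L₂/(3EI) = 6.167/EI.
Compatibility: M_B·(L₁+L₂)/(3EI) = θ_0, giving M_B = 150.7 kN·m (hogging).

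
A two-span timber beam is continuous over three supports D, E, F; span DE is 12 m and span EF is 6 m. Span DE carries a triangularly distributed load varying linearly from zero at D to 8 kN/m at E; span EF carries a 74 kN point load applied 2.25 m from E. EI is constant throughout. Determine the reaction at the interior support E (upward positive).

R_E = 98.1 kN

Take M_E as the redundant. Released structure: two simple spans DE and EF with a hinge at E.
Discontinuity in slope at E on the released structure — sum the simple-span end rotations:
  span DE: triangular load, peak 8: w₀L³/(45EI) = 307.2/EI
  span EF: point load 74 at a = 2.25: Pab(L + b)/(6LEI) = 169.1/EI
  relative rotation θ_0 = (307.2 + 169.1)/EI = 476.3/EI
A unit hogging moment at E produces rotation L₁/(3EI) + L₂/(3EI) = 6/EI.
Slope continuity at E: θ_0 = M_E·6/EI, so M_E = 476.3/6 = 79.38 kN·m (hogging).
Span DE, ΣM about D with M_E applied at E: R_E^{DE}·12 = 384 + 79.38, so R_E^{DE} = 38.62 kN and R_D = 48 − 38.62 = 9.385 kN.
Span EF, ΣM about F: R_E^{EF}·6 = 277.5 + 79.38, so R_E^{EF} = 59.48 kN and R_F = 74 − 59.48 = 14.52 kN.
R_E = 38.62 + 59.48 = 98.1 kN.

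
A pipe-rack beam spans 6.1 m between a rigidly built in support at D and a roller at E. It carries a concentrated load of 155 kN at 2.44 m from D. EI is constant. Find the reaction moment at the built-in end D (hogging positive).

M_D = 181.5 kN·m

Take the reaction at E as the redundant and release it; the primary structure is a cantilever fixed at D.
Downward deflection at the released point E due to the loads:
  point load 155 at a = 2.44: Pa²(3L − a)/(6EI) = 2439/EI
Flexibility coefficient — unit upward force at E: δ_{EE} = L³/(3EI) = 75.66/EI.
The prop prevents deflection at E: R_E = δ_0/δ_{EE} = 2439/75.66 = 32.24 kN.
Moment equilibrium about D: M_D = Σ(load moments about D) − R_E·L = 378.2 − 32.24×6.1 = 181.5 kN·m.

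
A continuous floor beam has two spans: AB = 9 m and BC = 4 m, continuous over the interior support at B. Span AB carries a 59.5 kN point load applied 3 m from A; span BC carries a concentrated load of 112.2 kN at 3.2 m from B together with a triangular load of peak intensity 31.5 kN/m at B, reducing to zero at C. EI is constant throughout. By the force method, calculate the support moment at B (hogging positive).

M_B = 78.52 kN·m

Insert a hinge at B; M_B is the redundant, and each span becomes simply supported.
Rotations at B on the released spans (each span's end-slope, ×1/EI):
  span AB: point load 59.5 at a = 3: Pab(L + a)/(6LEI) = 238/EI
  span BC: point load 112.2 at a = 3.2: Pab(L + b)/(6LEI) = 57.45/EI
  span BC: triangular load, peak 31.5: w₀L³/(45EI) = 44.8/EI
  relative rotation θ_0 = (238 + 102.2)/EI = 340.2/EI
A unit hogging moment at B produces rotation L₁/(3EI) + L₂/(3EI) = 4.333/EI.
Compatibility: M_B·(L₁+L₂)/(3EI) = θ_0, giving M_B = 78.52 kN·m (hogging).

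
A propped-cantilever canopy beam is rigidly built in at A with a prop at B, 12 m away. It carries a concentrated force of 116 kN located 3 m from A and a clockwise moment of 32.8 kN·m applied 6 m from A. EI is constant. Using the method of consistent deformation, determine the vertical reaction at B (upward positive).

Take the reaction at B as the redundant and release it; the primary structure is a cantilever fixed at A.
Free-end deflection of the primary structure under the applied loading (downward +):
  point load 116 at a = 3: Pa²(3L − a)/(6EI) = 5742/EI
  clockwise couple 32.8 at a = 6: M₀a(2L − a)/(2EI) = 1771/EI
  δ_0 = 7513/EI
Flexibility coefficient — unit upward force at B: δ_{BB} = L³/(3EI) = 576/EI.
The prop prevents deflection at B: R_B = δ_0/δ_{BB} = 7513/576 = 13.04 kN.

R_B = 13.04 kN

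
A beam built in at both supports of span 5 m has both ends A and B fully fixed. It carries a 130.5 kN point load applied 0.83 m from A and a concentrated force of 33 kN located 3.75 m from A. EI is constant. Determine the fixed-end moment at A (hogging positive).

M_A = 83.07 kN·m

Take the two fixed-end moments M_A, M_B as redundants; the released structure is the simple span AB.
End rotations of the released simple span under the applied load (×1/EI):
  at A: point load 130.5 at a = 0.83: Pab(L + b)/(6LEI) = 138.1/EI
  at B: point load 130.5 at a = 0.83: Pab(L + a)/(6LEI) = 87.78/EI
  at A: point load 33 at a = 3.75: Pab(L + b)/(6LEI) = 32.23/EI
  at B: point load 33 at a = 3.75: Pab(L + a)/(6LEI) = 45.12/EI
  θ_A0 = 170.3/EI,  θ_B0 = 132.9/EI
Flexibility coefficients: a unit moment at one end gives L/(3EI) there and L/(6EI) at the far end, so f₁₁ = f₂₂ = 1.667/EI and f₁₂ = f₂₁ = 0.8333/EI.
Compatibility — zero rotation at each built-in end:
  1.667 M_A + 0.8333 M_B = 170.3
  0.8333 M_A + 1.667 M_B = 132.9
Solving the pair gives M_A = 83.07 kN·m and M_B = 38.2 kN·m (hogging).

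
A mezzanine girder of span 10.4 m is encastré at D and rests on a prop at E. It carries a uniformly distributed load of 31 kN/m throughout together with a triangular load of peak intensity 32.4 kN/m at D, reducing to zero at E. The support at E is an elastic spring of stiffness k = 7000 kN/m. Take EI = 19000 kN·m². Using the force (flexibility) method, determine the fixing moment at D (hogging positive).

M_D = 664.3 kN·m

Remove the prop at E; the released (primary) structure is a cantilever built in at D.
Deflection at E on the released cantilever, summing each load's contribution:
  UDL 31: wL⁴/(8EI) = 45332/EI
  triangular load, peak 32.4 at the fixed end: w₀L⁴/(30EI) = 12634/EI
  δ_0 = 57966/EI
Tip deflection under a unit load at E: L³/(3EI) = 375/EI.
With EI = 19000 kN·m²: δ_0 = 3.0509 m and δ_{EE} = 0.019734 m/kN.
Compatibility — the spring shortens by R_E/k under the reaction it provides: δ_0 − R_E·δ_{EE} = R_E/k. With 1/k = 0.000143 m/kN, R_E = δ_0 / (δ_{EE} + 1/k) = 3.0509 / (0.019734 + 0.000143) = 153.5 kN.
Moment equilibrium about D: M_D = Σ(load moments about D) − R_E·L = 2261 − 153.5×10.4 = 664.3 kN·m.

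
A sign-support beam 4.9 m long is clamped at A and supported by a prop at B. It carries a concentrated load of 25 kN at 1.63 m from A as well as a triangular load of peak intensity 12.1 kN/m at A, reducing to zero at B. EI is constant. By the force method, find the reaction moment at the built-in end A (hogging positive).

Take the reaction at B as the redundant and release it; the primary structure is a cantilever fixed at A.
Deflection at B on the released cantilever, summing each load's contribution:
  point load 25 at a = 1.63: Pa²(3L − a)/(6EI) = 144.7/EI
  triangular load, peak 12.1 at the fixed end: w₀L⁴/(30EI) = 232.5/EI
  δ_0 = 377.2/EI
Tip deflection under a unit load at B: L³/(3EI) = 39.22/EI.
The prop prevents deflection at B: R_B = δ_0/δ_{BB} = 377.2/39.22 = 9.619 kN.
Moment equilibrium about A: M_A = Σ(load moments about A) − R_B·L = 89.17 − 9.619×4.9 = 42.04 kN·m.

M_A = 42.04 kN·m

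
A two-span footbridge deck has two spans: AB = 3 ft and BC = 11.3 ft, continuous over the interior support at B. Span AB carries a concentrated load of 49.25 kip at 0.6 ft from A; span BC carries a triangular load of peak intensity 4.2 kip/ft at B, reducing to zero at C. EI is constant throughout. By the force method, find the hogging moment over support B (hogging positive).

Release continuity at B by inserting a hinge; the redundant is the internal moment M_B. The primary structure is two simply-supported spans AB and BC.
Discontinuity in slope at B on the released structure — sum the simple-span end rotations:
  span AB: point load 49.25 at a = 0.6: Pab(L + a)/(6LEI) = 14.18/EI
  span BC: triangular load, peak 4.2: w₀L³/(45EI) = 134.7/EI
  relative rotation θ_0 = (14.18 + 134.7)/EI = 148.9/EI
A unit hogging moment at B produces rotation L₁/(3EI) + L₂/(3EI) = 4.767/EI.
Compatibility: M_B·(L₁+L₂)/(3EI) = θ_0, giving M_B = 31.23 kip·ft (hogging).

M_B = 31.23 kip·ft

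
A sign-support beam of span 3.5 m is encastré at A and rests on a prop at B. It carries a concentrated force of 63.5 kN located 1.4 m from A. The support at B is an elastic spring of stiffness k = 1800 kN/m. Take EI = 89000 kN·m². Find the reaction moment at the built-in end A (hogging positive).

M_A = 78.53 kN·m

Remove the prop at B; the released (primary) structure is a cantilever built in at A.
Deflection at B on the released cantilever, summing each load's contribution:
  point load 63.5 at a = 1.4: Pa²(3L − a)/(6EI) = 188.8/EI
Tip deflection under a unit load at B: L³/(3EI) = 14.29/EI.
With EI = 89000 kN·m²: δ_0 = 0.002121 m and δ_{BB} = 0.000161 m/kN.
Compatibility — the spring shortens by R_B/k under the reaction it provides: δ_0 − R_B·δ_{BB} = R_B/k. With 1/k = 0.000556 m/kN, R_B = δ_0 / (δ_{BB} + 1/k) = 0.002121 / (0.000161 + 0.000556) = 2.962 kN.
Moment equilibrium about A: M_A = Σ(load moments about A) − R_B·L = 88.9 − 2.962×3.5 = 78.53 kN·m.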